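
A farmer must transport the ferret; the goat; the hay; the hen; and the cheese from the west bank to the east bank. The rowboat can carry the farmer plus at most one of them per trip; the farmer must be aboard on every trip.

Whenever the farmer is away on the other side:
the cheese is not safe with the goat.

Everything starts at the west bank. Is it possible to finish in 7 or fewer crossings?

Counting alone: the farmer can take at most 1 across per trip to the east bank, so moving all 5 needs at least 5 loaded trips out, with a return between consecutive ones — at least 9 crossings.
Since 7 < 9, 7 crossings cannot be enough. (The shortest complete plan in fact takes 9:)
1. Farmer goes to the east bank with the goat.
2. Farmer goes back to the west bank alone.
3. Farmer goes to the east bank with the ferret.
4. Farmer goes back to the west bank alone.
5. Farmer goes to the east bank with the hay.
6. Farmer goes back to the west bank alone.
7. Farmer goes to the east bank with the hen.
8. Farmer goes back to the west bank alone.
9. Farmer goes to the east bank with the cheese.

No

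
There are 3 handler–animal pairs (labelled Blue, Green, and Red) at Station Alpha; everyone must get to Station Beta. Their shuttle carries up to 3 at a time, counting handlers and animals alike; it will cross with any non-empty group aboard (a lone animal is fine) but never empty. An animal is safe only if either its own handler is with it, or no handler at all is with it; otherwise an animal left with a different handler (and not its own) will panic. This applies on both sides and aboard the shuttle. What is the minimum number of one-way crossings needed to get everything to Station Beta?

5

Counting alone: each trip to Station Beta takes at most 3 across and each return brings at least 1 back, so after t trips out (and t−1 returns) at most 3t − (t−1) of the 6 are across; that first reaches 6 at t = 3, so at least 5 crossings are needed.
The plan below uses exactly 5 crossings, so it is optimal:
1. animal Blue and handler Blue cross → Station Beta.
2. handler Blue crosses ← Station Alpha.
3. handler Blue, handler Green, and handler Red cross → Station Beta.
4. animal Blue crosses ← Station Alpha.
5. animal Blue, animal Green, and animal Red cross → Station Beta.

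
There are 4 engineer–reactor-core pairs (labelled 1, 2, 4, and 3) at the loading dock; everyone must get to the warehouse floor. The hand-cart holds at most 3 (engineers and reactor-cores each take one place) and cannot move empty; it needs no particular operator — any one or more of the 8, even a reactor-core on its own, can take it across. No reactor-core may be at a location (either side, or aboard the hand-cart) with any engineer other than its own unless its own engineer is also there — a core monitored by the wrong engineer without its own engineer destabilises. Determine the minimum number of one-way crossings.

Counting alone: each trip to the warehouse floor takes at most 3 across and each return brings at least 1 back, so after t trips out (and t−1 returns) at most 3t − (t−1) of the 8 are across; that first reaches 8 at t = 4, so at least 7 crossings are needed.
The safety rule pushes this higher. Following every safe sequence of crossings, the most of the 8 that can be at the warehouse floor as the hand-cart arrives there on crossing 7 is 7 — never all 8.
So no plan with fewer than 9 crossings exists, and this one achieves 9:
1. engineer 1 and reactor-core 1 cross → the warehouse floor.
2. engineer 1 crosses ← the loading dock.
3. engineer 1, engineer 2, and reactor-core 2 cross → the warehouse floor.
4. engineer 1 and reactor-core 1 cross ← the loading dock.
5. engineer 1, engineer 3, and engineer 4 cross → the warehouse floor.
6. reactor-core 2 crosses ← the loading dock.
7. reactor-core 1 and reactor-core 2 cross → the warehouse floor.
8. reactor-core 1 crosses ← the loading dock.
9. reactor-core 1, reactor-core 3, and reactor-core 4 cross → the warehouse floor.

9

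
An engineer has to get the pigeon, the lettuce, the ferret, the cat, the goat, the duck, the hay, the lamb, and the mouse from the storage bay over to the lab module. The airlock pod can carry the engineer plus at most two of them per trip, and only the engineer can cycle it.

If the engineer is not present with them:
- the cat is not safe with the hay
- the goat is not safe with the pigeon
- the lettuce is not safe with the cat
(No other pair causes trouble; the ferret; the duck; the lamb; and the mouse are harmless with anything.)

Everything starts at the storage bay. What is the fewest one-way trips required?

Counting alone: the engineer can take at most 2 across per trip to the lab module, so moving all 9 needs at least 5 loaded trips out, with a return between consecutive ones — at least 9 crossings.
The plan below uses exactly 9 crossings, so it is optimal:
1. Engineer goes to the lab module with the cat and the pigeon.  [the storage bay: the duck, the ferret, the goat, the hay, the lamb, the lettuce, the mouse | the lab module: the cat, the pigeon]
2. Engineer goes back to the storage bay alone.  [the storage bay: the duck, the ferret, the goat, the hay, the lamb, the lettuce, the mouse | the lab module: the cat, the pigeon]
3. Engineer goes to the lab module with the ferret and the lettuce.  [the storage bay: the duck, the goat, the hay, the lamb, the mouse | the lab module: the cat, the ferret, the lettuce, the pigeon]
4. Engineer goes back to the storage bay with the cat.  [the storage bay: the cat, the duck, the goat, the hay, the lamb, the mouse | the lab module: the ferret, the lettuce, the pigeon]
5. Engineer goes to the lab module with the duck and the hay.  [the storage bay: the cat, the goat, the lamb, the mouse | the lab module: the duck, the ferret, the hay, the lettuce, the pigeon]
6. Engineer goes back to the storage bay alone.  [the storage bay: the cat, the goat, the lamb, the mouse | the lab module: the duck, the ferret, the hay, the lettuce, the pigeon]
7. Engineer goes to the lab module with the lamb and the mouse.  [the storage bay: the cat, the goat | the lab module: the duck, the ferret, the hay, the lamb, the lettuce, the mouse, the pigeon]
8. Engineer goes back to the storage bay alone.  [the storage bay: the cat, the goat | the lab module: the duck, the ferret, the hay, the lamb, the lettuce, the mouse, the pigeon]
9. Engineer goes to the lab module with the cat and the goat.  [the storage bay: — | the lab module: the cat, the duck, the ferret, the goat, the hay, the lamb, the lettuce, the mouse, the pigeon]

9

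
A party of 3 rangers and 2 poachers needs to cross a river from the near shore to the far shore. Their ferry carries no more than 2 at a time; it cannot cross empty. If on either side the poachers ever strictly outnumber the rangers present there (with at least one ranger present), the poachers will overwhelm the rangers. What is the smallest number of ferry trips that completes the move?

7

Counting alone: each trip to the far shore takes at most 2 across and each return brings at least 1 back, so after t trips out (and t−1 returns) at most 2t − (t−1) of the 5 are across; that first reaches 5 at t = 4, so at least 7 crossings are needed.
The plan below uses exactly 7 crossings, so it is optimal:
1. 2 poachers → the far shore.  (the near shore: 3R 0P; the far shore: 0R 2P)
2. 1 poacher ← the near shore.  (the near shore: 3R 1P; the far shore: 0R 1P)
3. 2 rangers → the far shore.  (the near shore: 1R 1P; the far shore: 2R 1P)
4. 1 ranger ← the near shore.  (the near shore: 2R 1P; the far shore: 1R 1P)
5. 1 ranger and 1 poacher → the far shore.  (the near shore: 1R 0P; the far shore: 2R 2P)
6. 1 poacher ← the near shore.  (the near shore: 1R 1P; the far shore: 2R 1P)
7. 1 ranger and 1 poacher → the far shore.  (the near shore: 0R 0P; the far shore: 3R 2P)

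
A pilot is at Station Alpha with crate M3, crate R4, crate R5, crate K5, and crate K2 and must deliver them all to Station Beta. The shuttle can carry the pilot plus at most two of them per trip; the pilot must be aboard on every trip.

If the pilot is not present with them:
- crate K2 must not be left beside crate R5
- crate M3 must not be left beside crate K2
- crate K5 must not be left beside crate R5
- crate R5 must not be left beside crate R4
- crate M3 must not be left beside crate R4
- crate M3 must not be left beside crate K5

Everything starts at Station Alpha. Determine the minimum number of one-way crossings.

7

Counting alone: the pilot can take at most 2 across per trip to Station Beta, so moving all 5 needs at least 3 loaded trips out, with a return between consecutive ones — at least 5 crossings.
The safety rule pushes this higher. Following every safe sequence of crossings, the most of the 5 that can be at Station Beta as the shuttle arrives there on crossing 5 is 4 — never all 5.
So no plan with fewer than 7 crossings exists, and this one achieves 7:
1. Pilot goes to Station Beta with crate M3 and crate R5.  [Station Alpha: crate K2, crate K5, crate R4 | Station Beta: crate M3, crate R5]
2. Pilot goes back to Station Alpha alone.  [Station Alpha: crate K2, crate K5, crate R4 | Station Beta: crate M3, crate R5]
3. Pilot goes to Station Beta with crate R4.  [Station Alpha: crate K2, crate K5 | Station Beta: crate M3, crate R4, crate R5]
4. Pilot goes back to Station Alpha with crate M3 and crate R5.  [Station Alpha: crate K2, crate K5, crate M3, crate R5 | Station Beta: crate R4]
5. Pilot goes to Station Beta with crate K2 and crate K5.  [Station Alpha: crate M3, crate R5 | Station Beta: crate K2, crate K5, crate R4]
6. Pilot goes back to Station Alpha alone.  [Station Alpha: crate M3, crate R5 | Station Beta: crate K2, crate K5, crate R4]
7. Pilot goes to Station Beta with crate M3 and crate R5.  [Station Alpha: — | Station Beta: crate K2, crate K5, crate M3, crate R4, crate R5]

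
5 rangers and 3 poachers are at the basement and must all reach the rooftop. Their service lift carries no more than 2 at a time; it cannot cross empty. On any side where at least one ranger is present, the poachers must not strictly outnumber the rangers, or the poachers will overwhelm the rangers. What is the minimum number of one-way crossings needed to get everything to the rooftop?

13

Counting alone: each trip to the rooftop takes at most 2 across and each return brings at least 1 back, so after t trips out (and t−1 returns) at most 2t − (t−1) of the 8 are across; that first reaches 8 at t = 7, so at least 13 crossings are needed.
The plan below uses exactly 13 crossings, so it is optimal:
1. 2 poachers → the rooftop.  (the basement: 5R 1P; the rooftop: 0R 2P)
2. 1 poacher ← the basement.  (the basement: 5R 2P; the rooftop: 0R 1P)
3. 2 poachers → the rooftop.  (the basement: 5R 0P; the rooftop: 0R 3P)
4. 1 poacher ← the basement.  (the basement: 5R 1P; the rooftop: 0R 2P)
5. 2 rangers → the rooftop.  (the basement: 3R 1P; the rooftop: 2R 2P)
6. 1 poacher ← the basement.  (the basement: 3R 2P; the rooftop: 2R 1P)
7. 1 ranger and 1 poacher → the rooftop.  (the basement: 2R 1P; the rooftop: 3R 2P)
8. 1 poacher ← the basement.  (the basement: 2R 2P; the rooftop: 3R 1P)
9. 2 poachers → the rooftop.  (the basement: 2R 0P; the rooftop: 3R 3P)
10. 1 poacher ← the basement.  (the basement: 2R 1P; the rooftop: 3R 2P)
11. 1 ranger and 1 poacher → the rooftop.  (the basement: 1R 0P; the rooftop: 4R 3P)
12. 1 poacher ← the basement.  (the basement: 1R 1P; the rooftop: 4R 2P)
13. 1 ranger and 1 poacher → the rooftop.  (the basement: 0R 0P; the rooftop: 5R 3P)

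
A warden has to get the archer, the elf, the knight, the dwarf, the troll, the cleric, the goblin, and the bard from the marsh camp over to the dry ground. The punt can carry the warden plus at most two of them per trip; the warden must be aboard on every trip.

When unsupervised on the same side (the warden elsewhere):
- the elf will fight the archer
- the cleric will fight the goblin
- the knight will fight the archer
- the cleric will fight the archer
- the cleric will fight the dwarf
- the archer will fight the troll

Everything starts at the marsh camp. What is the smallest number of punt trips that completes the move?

11

Counting alone: the warden can take at most 2 across per trip to the dry ground, so moving all 8 needs at least 4 loaded trips out, with a return between consecutive ones — at least 7 crossings.
The safety rule pushes this higher. Following every safe sequence of crossings, the most of the 8 that can be at the dry ground as the punt arrives there on crossings 7, 9 is 6, 7 respectively — never all 8.
So no plan with fewer than 11 crossings exists, and this one achieves 11:
1. Warden goes to the dry ground with the archer and the cleric.
2. Warden goes back to the marsh camp with the archer.
3. Warden goes to the dry ground with the archer and the elf.
4. Warden goes back to the marsh camp with the archer.
5. Warden goes to the dry ground with the archer and the knight.
6. Warden goes back to the marsh camp with the archer.
7. Warden goes to the dry ground with the bard and the troll.
8. Warden goes back to the marsh camp alone.
9. Warden goes to the dry ground with the dwarf and the goblin.
10. Warden goes back to the marsh camp with the cleric.
11. Warden goes to the dry ground with the archer and the cleric.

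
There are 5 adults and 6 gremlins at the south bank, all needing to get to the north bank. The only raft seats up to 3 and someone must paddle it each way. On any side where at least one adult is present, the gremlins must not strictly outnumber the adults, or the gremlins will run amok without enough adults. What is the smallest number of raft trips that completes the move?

impossible

The gremlins already outnumber the adults at the south bank before anyone moves, so the starting position itself is disallowed.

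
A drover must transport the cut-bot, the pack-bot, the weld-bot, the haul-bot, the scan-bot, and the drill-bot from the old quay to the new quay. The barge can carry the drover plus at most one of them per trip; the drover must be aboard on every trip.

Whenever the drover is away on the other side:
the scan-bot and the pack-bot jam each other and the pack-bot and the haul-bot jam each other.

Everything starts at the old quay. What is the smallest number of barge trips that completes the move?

13

Counting alone: the drover can take at most 1 across per trip to the new quay, so moving all 6 needs at least 6 loaded trips out, with a return between consecutive ones — at least 11 crossings.
The safety rule pushes this higher. Following every safe sequence of crossings, the most of the 6 that can be at the new quay as the barge arrives there on crossing 11 is 5 — never all 6.
So no plan with fewer than 13 crossings exists, and this one achieves 13:
1. Drover goes to the new quay with the pack-bot.  [the old quay: the cut-bot, the drill-bot, the haul-bot, the scan-bot, the weld-bot | the new quay: the pack-bot]
2. Drover goes back to the old quay alone.  [the old quay: the cut-bot, the drill-bot, the haul-bot, the scan-bot, the weld-bot | the new quay: the pack-bot]
3. Drover goes to the new quay with the cut-bot.  [the old quay: the drill-bot, the haul-bot, the scan-bot, the weld-bot | the new quay: the cut-bot, the pack-bot]
4. Drover goes back to the old quay alone.  [the old quay: the drill-bot, the haul-bot, the scan-bot, the weld-bot | the new quay: the cut-bot, the pack-bot]
5. Drover goes to the new quay with the weld-bot.  [the old quay: the drill-bot, the haul-bot, the scan-bot | the new quay: the cut-bot, the pack-bot, the weld-bot]
6. Drover goes back to the old quay alone.  [the old quay: the drill-bot, the haul-bot, the scan-bot | the new quay: the cut-bot, the pack-bot, the weld-bot]
7. Drover goes to the new quay with the haul-bot.  [the old quay: the drill-bot, the scan-bot | the new quay: the cut-bot, the haul-bot, the pack-bot, the weld-bot]
8. Drover goes back to the old quay with the pack-bot.  [the old quay: the drill-bot, the pack-bot, the scan-bot | the new quay: the cut-bot, the haul-bot, the weld-bot]
9. Drover goes to the new quay with the scan-bot.  [the old quay: the drill-bot, the pack-bot | the new quay: the cut-bot, the haul-bot, the scan-bot, the weld-bot]
10. Drover goes back to the old quay alone.  [the old quay: the drill-bot, the pack-bot | the new quay: the cut-bot, the haul-bot, the scan-bot, the weld-bot]
11. Drover goes to the new quay with the drill-bot.  [the old quay: the pack-bot | the new quay: the cut-bot, the drill-bot, the haul-bot, the scan-bot, the weld-bot]
12. Drover goes back to the old quay alone.  [the old quay: the pack-bot | the new quay: the cut-bot, the drill-bot, the haul-bot, the scan-bot, the weld-bot]
13. Drover goes to the new quay with the pack-bot.  [the old quay: — | the new quay: the cut-bot, the drill-bot, the haul-bot, the pack-bot, the scan-bot, the weld-bot]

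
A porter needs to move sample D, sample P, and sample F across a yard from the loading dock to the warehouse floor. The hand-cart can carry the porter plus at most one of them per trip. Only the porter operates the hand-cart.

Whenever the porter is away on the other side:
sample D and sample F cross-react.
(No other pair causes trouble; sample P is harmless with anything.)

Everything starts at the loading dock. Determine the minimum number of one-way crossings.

Counting alone: the porter can take at most 1 across per trip to the warehouse floor, so moving all 3 needs at least 3 loaded trips out, with a return between consecutive ones — at least 5 crossings.
The plan below uses exactly 5 crossings, so it is optimal:
1. Porter goes to the warehouse floor with sample D.  [the loading dock: sample F, sample P | the warehouse floor: sample D]
2. Porter goes back to the loading dock alone.  [the loading dock: sample F, sample P | the warehouse floor: sample D]
3. Porter goes to the warehouse floor with sample P.  [the loading dock: sample F | the warehouse floor: sample D, sample P]
4. Porter goes back to the loading dock alone.  [the loading dock: sample F | the warehouse floor: sample D, sample P]
5. Porter goes to the warehouse floor with sample F.  [the loading dock: — | the warehouse floor: sample D, sample F, sample P]

5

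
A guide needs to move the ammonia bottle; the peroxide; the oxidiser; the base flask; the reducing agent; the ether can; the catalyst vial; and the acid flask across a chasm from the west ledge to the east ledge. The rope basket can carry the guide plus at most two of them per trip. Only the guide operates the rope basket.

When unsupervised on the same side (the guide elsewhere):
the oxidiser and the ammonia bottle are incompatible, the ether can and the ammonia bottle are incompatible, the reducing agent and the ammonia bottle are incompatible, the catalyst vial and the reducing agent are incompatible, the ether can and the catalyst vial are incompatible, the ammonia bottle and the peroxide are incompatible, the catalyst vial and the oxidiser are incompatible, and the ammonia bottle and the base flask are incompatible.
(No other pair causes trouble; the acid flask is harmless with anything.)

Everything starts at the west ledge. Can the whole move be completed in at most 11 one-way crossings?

Yes — this plan uses 11 crossings (≤ 11):
1. Guide goes to the east ledge with the ammonia bottle and the catalyst vial.  [the west ledge: the acid flask, the base flask, the ether can, the oxidiser, the peroxide, the reducing agent | the east ledge: the ammonia bottle, the catalyst vial]
2. Guide goes back to the west ledge alone.  [the west ledge: the acid flask, the base flask, the ether can, the oxidiser, the peroxide, the reducing agent | the east ledge: the ammonia bottle, the catalyst vial]
3. Guide goes to the east ledge with the acid flask.  [the west ledge: the base flask, the ether can, the oxidiser, the peroxide, the reducing agent | the east ledge: the acid flask, the ammonia bottle, the catalyst vial]
4. Guide goes back to the west ledge alone.  [the west ledge: the base flask, the ether can, the oxidiser, the peroxide, the reducing agent | the east ledge: the acid flask, the ammonia bottle, the catalyst vial]
5. Guide goes to the east ledge with the base flask and the peroxide.  [the west ledge: the ether can, the oxidiser, the reducing agent | the east ledge: the acid flask, the ammonia bottle, the base flask, the catalyst vial, the peroxide]
6. Guide goes back to the west ledge with the ammonia bottle.  [the west ledge: the ammonia bottle, the ether can, the oxidiser, the reducing agent | the east ledge: the acid flask, the base flask, the catalyst vial, the peroxide]
7. Guide goes to the east ledge with the ammonia bottle and the oxidiser.  [the west ledge: the ether can, the reducing agent | the east ledge: the acid flask, the ammonia bottle, the base flask, the catalyst vial, the oxidiser, the peroxide]
8. Guide goes back to the west ledge with the ammonia bottle and the catalyst vial.  [the west ledge: the ammonia bottle, the catalyst vial, the ether can, the reducing agent | the east ledge: the acid flask, the base flask, the oxidiser, the peroxide]
9. Guide goes to the east ledge with the ether can and the reducing agent.  [the west ledge: the ammonia bottle, the catalyst vial | the east ledge: the acid flask, the base flask, the ether can, the oxidiser, the peroxide, the reducing agent]
10. Guide goes back to the west ledge alone.  [the west ledge: the ammonia bottle, the catalyst vial | the east ledge: the acid flask, the base flask, the ether can, the oxidiser, the peroxide, the reducing agent]
11. Guide goes to the east ledge with the ammonia bottle and the catalyst vial.  [the west ledge: — | the east ledge: the acid flask, the ammonia bottle, the base flask, the catalyst vial, the ether can, the oxidiser, the peroxide, the reducing agent]

Yes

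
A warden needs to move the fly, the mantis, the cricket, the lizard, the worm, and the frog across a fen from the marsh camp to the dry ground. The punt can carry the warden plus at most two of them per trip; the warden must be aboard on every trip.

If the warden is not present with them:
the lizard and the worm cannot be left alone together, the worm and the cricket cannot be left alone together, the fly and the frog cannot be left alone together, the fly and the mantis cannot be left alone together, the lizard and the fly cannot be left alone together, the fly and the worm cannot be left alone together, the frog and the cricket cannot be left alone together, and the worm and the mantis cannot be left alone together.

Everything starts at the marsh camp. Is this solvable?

Whatever the first load, the items left behind include a forbidden pair without the warden. No opening move is safe, so no plan exists.

No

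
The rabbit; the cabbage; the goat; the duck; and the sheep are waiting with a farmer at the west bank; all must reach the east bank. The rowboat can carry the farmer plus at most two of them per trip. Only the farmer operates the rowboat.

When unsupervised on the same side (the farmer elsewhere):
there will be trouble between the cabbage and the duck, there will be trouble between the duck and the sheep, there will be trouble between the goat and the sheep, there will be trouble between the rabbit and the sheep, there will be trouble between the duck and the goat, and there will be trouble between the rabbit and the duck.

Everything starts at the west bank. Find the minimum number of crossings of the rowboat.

Counting alone: the farmer can take at most 2 across per trip to the east bank, so moving all 5 needs at least 3 loaded trips out, with a return between consecutive ones — at least 5 crossings.
The safety rule pushes this higher. Following every safe sequence of crossings, the most of the 5 that can be at the east bank as the rowboat arrives there on crossing 5 is 4 — never all 5.
So no plan with fewer than 7 crossings exists, and this one achieves 7:
1. Farmer goes to the east bank with the duck and the sheep.  [the west bank: the cabbage, the goat, the rabbit | the east bank: the duck, the sheep]
2. Farmer goes back to the west bank with the duck.  [the west bank: the cabbage, the duck, the goat, the rabbit | the east bank: the sheep]
3. Farmer goes to the east bank with the cabbage and the duck.  [the west bank: the goat, the rabbit | the east bank: the cabbage, the duck, the sheep]
4. Farmer goes back to the west bank with the duck.  [the west bank: the duck, the goat, the rabbit | the east bank: the cabbage, the sheep]
5. Farmer goes to the east bank with the goat and the rabbit.  [the west bank: the duck | the east bank: the cabbage, the goat, the rabbit, the sheep]
6. Farmer goes back to the west bank with the sheep.  [the west bank: the duck, the sheep | the east bank: the cabbage, the goat, the rabbit]
7. Farmer goes to the east bank with the duck and the sheep.  [the west bank: — | the east bank: the cabbage, the duck, the goat, the rabbit, the sheep]

7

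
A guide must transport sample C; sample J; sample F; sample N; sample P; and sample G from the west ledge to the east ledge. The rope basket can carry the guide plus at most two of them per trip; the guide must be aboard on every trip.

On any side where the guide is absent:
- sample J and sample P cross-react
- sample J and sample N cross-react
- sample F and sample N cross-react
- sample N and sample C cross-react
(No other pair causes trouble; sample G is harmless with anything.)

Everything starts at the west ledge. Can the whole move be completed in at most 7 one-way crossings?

Yes

Yes — this plan uses 7 crossings (≤ 7):
1. Guide goes to the east ledge with sample J and sample N.  [the west ledge: sample C, sample F, sample G, sample P | the east ledge: sample J, sample N]
2. Guide goes back to the west ledge with sample J.  [the west ledge: sample C, sample F, sample G, sample J, sample P | the east ledge: sample N]
3. Guide goes to the east ledge with sample C and sample J.  [the west ledge: sample F, sample G, sample P | the east ledge: sample C, sample J, sample N]
4. Guide goes back to the west ledge with sample N.  [the west ledge: sample F, sample G, sample N, sample P | the east ledge: sample C, sample J]
5. Guide goes to the east ledge with sample F and sample G.  [the west ledge: sample N, sample P | the east ledge: sample C, sample F, sample G, sample J]
6. Guide goes back to the west ledge alone.  [the west ledge: sample N, sample P | the east ledge: sample C, sample F, sample G, sample J]
7. Guide goes to the east ledge with sample N and sample P.  [the west ledge: — | the east ledge: sample C, sample F, sample G, sample J, sample N, sample P]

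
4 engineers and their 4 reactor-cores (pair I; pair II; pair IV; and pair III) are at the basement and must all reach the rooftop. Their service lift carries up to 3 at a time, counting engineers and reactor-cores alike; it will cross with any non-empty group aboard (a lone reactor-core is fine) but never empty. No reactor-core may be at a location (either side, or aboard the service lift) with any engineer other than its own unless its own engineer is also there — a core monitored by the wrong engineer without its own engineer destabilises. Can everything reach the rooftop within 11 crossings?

Yes — this plan uses 9 crossings (≤ 11):
1. engineer I and reactor-core I cross → the rooftop.
2. engineer I crosses ← the basement.
3. engineer I, engineer II, and reactor-core II cross → the rooftop.
4. engineer I and reactor-core I cross ← the basement.
5. engineer I, engineer III, and engineer IV cross → the rooftop.
6. reactor-core II crosses ← the basement.
7. reactor-core I and reactor-core II cross → the rooftop.
8. reactor-core I crosses ← the basement.
9. reactor-core I, reactor-core III, and reactor-core IV cross → the rooftop.

Yes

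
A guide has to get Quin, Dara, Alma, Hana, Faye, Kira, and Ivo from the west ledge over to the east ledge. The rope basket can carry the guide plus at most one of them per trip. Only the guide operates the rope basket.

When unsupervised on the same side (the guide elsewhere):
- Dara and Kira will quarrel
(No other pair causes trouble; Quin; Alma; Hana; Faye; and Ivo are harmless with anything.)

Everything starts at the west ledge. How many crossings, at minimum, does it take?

Counting alone: the guide can take at most 1 across per trip to the east ledge, so moving all 7 needs at least 7 loaded trips out, with a return between consecutive ones — at least 13 crossings.
The plan below uses exactly 13 crossings, so it is optimal:
1. Guide goes to the east ledge with Dara.
2. Guide goes back to the west ledge alone.
3. Guide goes to the east ledge with Quin.
4. Guide goes back to the west ledge alone.
5. Guide goes to the east ledge with Alma.
6. Guide goes back to the west ledge alone.
7. Guide goes to the east ledge with Hana.
8. Guide goes back to the west ledge alone.
9. Guide goes to the east ledge with Faye.
10. Guide goes back to the west ledge alone.
11. Guide goes to the east ledge with Ivo.
12. Guide goes back to the west ledge alone.
13. Guide goes to the east ledge with Kira.

13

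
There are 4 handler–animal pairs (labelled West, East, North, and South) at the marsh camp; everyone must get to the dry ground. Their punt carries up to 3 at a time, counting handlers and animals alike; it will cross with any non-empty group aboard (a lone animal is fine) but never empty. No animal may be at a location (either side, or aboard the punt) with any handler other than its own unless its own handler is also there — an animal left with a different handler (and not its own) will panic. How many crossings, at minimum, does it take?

Counting alone: each trip to the dry ground takes at most 3 across and each return brings at least 1 back, so after t trips out (and t−1 returns) at most 3t − (t−1) of the 8 are across; that first reaches 8 at t = 4, so at least 7 crossings are needed.
The safety rule pushes this higher. Following every safe sequence of crossings, the most of the 8 that can be at the dry ground as the punt arrives there on crossing 7 is 7 — never all 8.
So no plan with fewer than 9 crossings exists, and this one achieves 9:
1. animal West and handler West cross → the dry ground.
2. handler West crosses ← the marsh camp.
3. animal East, handler East, and handler West cross → the dry ground.
4. animal West and handler West cross ← the marsh camp.
5. handler North, handler South, and handler West cross → the dry ground.
6. animal East crosses ← the marsh camp.
7. animal East and animal West cross → the dry ground.
8. animal West crosses ← the marsh camp.
9. animal North, animal South, and animal West cross → the dry ground.

9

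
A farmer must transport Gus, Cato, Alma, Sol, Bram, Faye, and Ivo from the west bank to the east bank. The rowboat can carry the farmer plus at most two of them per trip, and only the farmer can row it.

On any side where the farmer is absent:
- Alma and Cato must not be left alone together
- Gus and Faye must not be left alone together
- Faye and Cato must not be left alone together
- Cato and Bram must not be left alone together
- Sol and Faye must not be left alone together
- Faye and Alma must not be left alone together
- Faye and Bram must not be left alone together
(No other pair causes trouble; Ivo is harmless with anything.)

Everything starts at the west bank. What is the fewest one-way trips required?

11

Counting alone: the farmer can take at most 2 across per trip to the east bank, so moving all 7 needs at least 4 loaded trips out, with a return between consecutive ones — at least 7 crossings.
The safety rule pushes this higher. Following every safe sequence of crossings, the most of the 7 that can be at the east bank as the rowboat arrives there on crossings 7, 9 is 5, 6 respectively — never all 7.
So no plan with fewer than 11 crossings exists, and this one achieves 11:
1. Farmer goes to the east bank with Cato and Faye.  [the west bank: Alma, Bram, Gus, Ivo, Sol | the east bank: Cato, Faye]
2. Farmer goes back to the west bank with Cato.  [the west bank: Alma, Bram, Cato, Gus, Ivo, Sol | the east bank: Faye]
3. Farmer goes to the east bank with Cato and Gus.  [the west bank: Alma, Bram, Ivo, Sol | the east bank: Cato, Faye, Gus]
4. Farmer goes back to the west bank with Faye.  [the west bank: Alma, Bram, Faye, Ivo, Sol | the east bank: Cato, Gus]
5. Farmer goes to the east bank with Faye and Sol.  [the west bank: Alma, Bram, Ivo | the east bank: Cato, Faye, Gus, Sol]
6. Farmer goes back to the west bank with Faye.  [the west bank: Alma, Bram, Faye, Ivo | the east bank: Cato, Gus, Sol]
7. Farmer goes to the east bank with Alma and Bram.  [the west bank: Faye, Ivo | the east bank: Alma, Bram, Cato, Gus, Sol]
8. Farmer goes back to the west bank with Cato.  [the west bank: Cato, Faye, Ivo | the east bank: Alma, Bram, Gus, Sol]
9. Farmer goes to the east bank with Cato and Ivo.  [the west bank: Faye | the east bank: Alma, Bram, Cato, Gus, Ivo, Sol]
10. Farmer goes back to the west bank with Cato.  [the west bank: Cato, Faye | the east bank: Alma, Bram, Gus, Ivo, Sol]
11. Farmer goes to the east bank with Cato and Faye.  [the west bank: — | the east bank: Alma, Bram, Cato, Faye, Gus, Ivo, Sol]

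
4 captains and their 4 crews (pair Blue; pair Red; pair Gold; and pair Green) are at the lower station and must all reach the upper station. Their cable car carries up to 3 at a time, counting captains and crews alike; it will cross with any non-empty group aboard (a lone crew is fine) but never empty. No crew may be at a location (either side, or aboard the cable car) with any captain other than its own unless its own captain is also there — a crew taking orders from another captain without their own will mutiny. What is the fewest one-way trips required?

Counting alone: each trip to the upper station takes at most 3 across and each return brings at least 1 back, so after t trips out (and t−1 returns) at most 3t − (t−1) of the 8 are across; that first reaches 8 at t = 4, so at least 7 crossings are needed.
The safety rule pushes this higher. Following every safe sequence of crossings, the most of the 8 that can be at the upper station as the cable car arrives there on crossing 7 is 7 — never all 8.
So no plan with fewer than 9 crossings exists, and this one achieves 9:
1. captain Blue and crew Blue cross → the upper station.
2. captain Blue crosses ← the lower station.
3. captain Blue, captain Red, and crew Red cross → the upper station.
4. captain Blue and crew Blue cross ← the lower station.
5. captain Blue, captain Gold, and captain Green cross → the upper station.
6. crew Red crosses ← the lower station.
7. crew Blue and crew Red cross → the upper station.
8. crew Blue crosses ← the lower station.
9. crew Blue, crew Gold, and crew Green cross → the upper station.

9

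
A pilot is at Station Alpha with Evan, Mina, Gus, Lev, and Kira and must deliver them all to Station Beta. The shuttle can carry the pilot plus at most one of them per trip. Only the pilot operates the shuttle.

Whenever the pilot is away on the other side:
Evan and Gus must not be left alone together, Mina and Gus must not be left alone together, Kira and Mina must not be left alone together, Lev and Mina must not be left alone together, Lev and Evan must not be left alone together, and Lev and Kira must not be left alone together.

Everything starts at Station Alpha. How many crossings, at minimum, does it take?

Whatever the first load, the items left behind include a forbidden pair without the pilot. No opening move is safe, so no plan exists.

impossible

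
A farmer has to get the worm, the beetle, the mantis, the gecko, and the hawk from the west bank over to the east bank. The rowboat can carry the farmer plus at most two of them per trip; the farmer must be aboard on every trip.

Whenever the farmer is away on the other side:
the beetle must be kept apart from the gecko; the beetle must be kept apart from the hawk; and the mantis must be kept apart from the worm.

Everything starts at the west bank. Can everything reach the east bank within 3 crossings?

Counting alone: the farmer can take at most 2 across per trip to the east bank, so moving all 5 needs at least 3 loaded trips out, with a return between consecutive ones — at least 5 crossings.
Since 3 < 5, 3 crossings cannot be enough. (The shortest complete plan in fact takes 5:)
1. Farmer goes to the east bank with the beetle and the worm.
2. Farmer goes back to the west bank alone.
3. Farmer goes to the east bank with the gecko and the hawk.
4. Farmer goes back to the west bank with the beetle.
5. Farmer goes to the east bank with the beetle and the mantis.

No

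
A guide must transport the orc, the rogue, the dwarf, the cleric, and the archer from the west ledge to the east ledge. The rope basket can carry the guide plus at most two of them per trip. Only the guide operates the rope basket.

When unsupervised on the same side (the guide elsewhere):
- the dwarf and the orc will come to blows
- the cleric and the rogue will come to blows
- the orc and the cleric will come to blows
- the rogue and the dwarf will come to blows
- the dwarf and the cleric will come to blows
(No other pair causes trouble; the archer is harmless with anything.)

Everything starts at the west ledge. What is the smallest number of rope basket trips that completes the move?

Counting alone: the guide can take at most 2 across per trip to the east ledge, so moving all 5 needs at least 3 loaded trips out, with a return between consecutive ones — at least 5 crossings.
The safety rule pushes this higher. Following every safe sequence of crossings, the most of the 5 that can be at the east ledge as the rope basket arrives there on crossing 5 is 4 — never all 5.
So no plan with fewer than 7 crossings exists, and this one achieves 7:
1. Guide goes to the east ledge with the cleric and the dwarf.  [the west ledge: the archer, the orc, the rogue | the east ledge: the cleric, the dwarf]
2. Guide goes back to the west ledge with the dwarf.  [the west ledge: the archer, the dwarf, the orc, the rogue | the east ledge: the cleric]
3. Guide goes to the east ledge with the orc and the rogue.  [the west ledge: the archer, the dwarf | the east ledge: the cleric, the orc, the rogue]
4. Guide goes back to the west ledge with the cleric.  [the west ledge: the archer, the cleric, the dwarf | the east ledge: the orc, the rogue]
5. Guide goes to the east ledge with the archer and the dwarf.  [the west ledge: the cleric | the east ledge: the archer, the dwarf, the orc, the rogue]
6. Guide goes back to the west ledge with the dwarf.  [the west ledge: the cleric, the dwarf | the east ledge: the archer, the orc, the rogue]
7. Guide goes to the east ledge with the cleric and the dwarf.  [the west ledge: — | the east ledge: the archer, the cleric, the dwarf, the orc, the rogue]

7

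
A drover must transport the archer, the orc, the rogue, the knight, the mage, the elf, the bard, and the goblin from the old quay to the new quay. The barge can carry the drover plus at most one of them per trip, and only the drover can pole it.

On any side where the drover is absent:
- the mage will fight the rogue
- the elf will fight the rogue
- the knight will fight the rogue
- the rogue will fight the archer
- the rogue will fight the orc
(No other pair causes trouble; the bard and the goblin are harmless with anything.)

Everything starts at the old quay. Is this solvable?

Following every safe sequence of crossings from the start, the most of the 8 that can be at the new quay as the barge arrives there on crossings 1, 3, 5, 7 is 1, 2, 3, 4 respectively; the best ever achieved is 4 of 8.
From crossing 9 on, no configuration arises that was not already reachable earlier: only 52 distinct safe configurations (who is on which side, and where the barge is) can ever be reached, none of them has everyone across, and every continuation just revisits them. So no valid plan exists.

No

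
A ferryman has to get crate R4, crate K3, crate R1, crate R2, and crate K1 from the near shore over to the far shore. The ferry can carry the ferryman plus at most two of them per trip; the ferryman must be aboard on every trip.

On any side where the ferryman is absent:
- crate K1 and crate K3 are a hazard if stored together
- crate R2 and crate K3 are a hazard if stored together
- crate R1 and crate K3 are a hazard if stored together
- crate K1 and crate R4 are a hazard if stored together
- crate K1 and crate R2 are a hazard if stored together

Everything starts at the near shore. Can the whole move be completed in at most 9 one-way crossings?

Yes

Yes — this plan uses 7 crossings (≤ 9):
1. Ferryman goes to the far shore with crate K1 and crate K3.
2. Ferryman goes back to the near shore with crate K3.
3. Ferryman goes to the far shore with crate K3 and crate R4.
4. Ferryman goes back to the near shore with crate K1.
5. Ferryman goes to the far shore with crate R1 and crate R2.
6. Ferryman goes back to the near shore with crate K3.
7. Ferryman goes to the far shore with crate K1 and crate K3.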